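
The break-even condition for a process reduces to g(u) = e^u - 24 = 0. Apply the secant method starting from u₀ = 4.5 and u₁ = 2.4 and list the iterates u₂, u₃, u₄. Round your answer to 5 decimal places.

2.74498, 3.38582, 3.13173

g(4.5) = 66.0171313, g(2.4) = -12.9768236
u₂ = 2.4000000 − (-12.9768236)·(2.4000000 − 4.5000000) / (-12.9768236 − 66.0171313) = 2.4000000 − (27.2513296)/(-78.9939549) = 2.7449799
g(2.7449799) = -8.4356983
u₃ = 2.7449799 − (-8.4356983)·(2.7449799 − 2.4000000) / (-8.4356983 − (-12.9768236)) = 2.7449799 − (-2.9101467)/(4.5411253) = 3.3858226
g(3.3858226) = 5.5422833
u₄ = 3.3858226 − 5.5422833·(3.3858226 − 2.7449799) / (5.5422833 − (-8.4356983)) = 3.3858226 − (3.5517314)/(13.9779816) = 3.1317278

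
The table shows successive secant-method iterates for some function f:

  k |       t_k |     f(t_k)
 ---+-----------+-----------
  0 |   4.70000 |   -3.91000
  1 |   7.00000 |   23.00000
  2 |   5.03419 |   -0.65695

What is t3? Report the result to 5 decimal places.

5.08878

t3 = 5.03419 − (-0.65695)·(5.03419 − 7.00000) / (-0.65695 − 23.00000)
   = 5.03419 − (1.2914389)/(-23.6569500) = 5.0887803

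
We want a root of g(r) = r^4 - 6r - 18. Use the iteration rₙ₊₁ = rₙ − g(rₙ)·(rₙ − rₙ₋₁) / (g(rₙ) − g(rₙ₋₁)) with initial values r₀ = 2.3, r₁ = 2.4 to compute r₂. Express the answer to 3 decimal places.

2.383

g(2.3) = -3.81590, g(2.4) = 0.77760
r₂ = 2.40000 − 0.77760·(2.40000 − 2.30000) / (0.77760 − (-3.81590)) = 2.40000 − (0.07776)/(4.59350) = 2.38307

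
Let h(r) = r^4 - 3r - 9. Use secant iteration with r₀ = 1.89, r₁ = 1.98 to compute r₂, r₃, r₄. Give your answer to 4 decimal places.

h(1.89) = -1.910102, h(1.98) = 0.429536
r₂ = 1.980000 − 0.429536·(1.980000 − 1.890000) / (0.429536 − (-1.910102)) = 1.980000 − (0.038658)/(2.339638) = 1.963477
h(1.963477) = -0.027546
r₃ = 1.963477 − (-0.027546)·(1.963477 − 1.980000) / (-0.027546 − 0.429536) = 1.963477 − (0.000455)/(-0.457082) = 1.964473
h(1.964473) = -0.000360
r₄ = 1.964473 − (-0.000360)·(1.964473 − 1.963477) / (-0.000360 − (-0.027546)) = 1.964473 − (0.000000)/(0.027186) = 1.964486

1.9635, 1.9645, 1.9645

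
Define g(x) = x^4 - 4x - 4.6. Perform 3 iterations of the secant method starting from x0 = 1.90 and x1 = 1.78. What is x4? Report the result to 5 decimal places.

g(1.90) = 0.8321000, g(1.78) = -1.6812414
x2 = 1.7800000 − (-1.6812414)·(1.7800000 − 1.9000000) / (-1.6812414 − 0.8321000) = 1.7800000 − (0.2017490)/(-2.5133414) = 1.8602712
g(1.8602712) = -0.0652702
x3 = 1.8602712 − (-0.0652702)·(1.8602712 − 1.7800000) / (-0.0652702 − (-1.6812414)) = 1.8602712 − (-0.0052393)/(1.6159712) = 1.8635134
g(1.8635134) = 0.0054686
x4 = 1.8635134 − 0.0054686·(1.8635134 − 1.8602712) / (0.0054686 − (-0.0652702)) = 1.8635134 − (0.0000177)/(0.0707389) = 1.8632628

1.86326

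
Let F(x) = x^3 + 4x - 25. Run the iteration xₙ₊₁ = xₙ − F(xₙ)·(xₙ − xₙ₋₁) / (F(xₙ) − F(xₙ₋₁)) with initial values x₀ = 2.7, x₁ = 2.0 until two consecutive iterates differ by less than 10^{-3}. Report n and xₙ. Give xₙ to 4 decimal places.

F(2.7) = 5.483000, F(2.0) = -9.000000
x₂ = 2.000000 − (-9.000000)·(-0.700000)/(-14.483000) = 2.434993;  |Δ| = 0.434993
F(2.434993) = -0.822495
x₃ = 2.434993 − (-0.822495)·(0.434993)/(8.177505) = 2.478744;  |Δ| = 0.043752
F(2.478744) = 0.144814
x₄ = 2.478744 − 0.144814·(0.043752)/(0.967309) = 2.472194;  |Δ| = 0.006550
F(2.472194) = -0.001800
x₅ = 2.472194 − (-0.001800)·(-0.006550)/(-0.146614) = 2.472275;  |Δ| = 0.000080
|x₅ − x₄| = 0.000080 < 10^{-3}

n = 5, xₙ = 2.4723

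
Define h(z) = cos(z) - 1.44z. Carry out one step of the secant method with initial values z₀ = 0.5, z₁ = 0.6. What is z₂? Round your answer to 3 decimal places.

h(0.5) = 0.15758, h(0.6) = -0.03866
z₂ = 0.60000 − (-0.03866)·(0.60000 − 0.50000) / (-0.03866 − 0.15758) = 0.60000 − (-0.00387)/(-0.19625) = 0.58030

0.580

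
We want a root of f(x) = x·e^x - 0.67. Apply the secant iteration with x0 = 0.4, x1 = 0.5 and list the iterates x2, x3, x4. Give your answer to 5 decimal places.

0.43219, 0.43397, 0.43407

f(0.4) = -0.0732701, f(0.5) = 0.1543606
x2 = 0.5000000 − 0.1543606·(0.5000000 − 0.4000000) / (0.1543606 − (-0.0732701)) = 0.5000000 − (0.0154361)/(0.2276308) = 0.4321881
f(0.4321881) = -0.0041602
x3 = 0.4321881 − (-0.0041602)·(0.4321881 − 0.5000000) / (-0.0041602 − 0.1543606) = 0.4321881 − (0.0002821)/(-0.1585208) = 0.4339678
f(0.4339678) = -0.0002275
x4 = 0.4339678 − (-0.0002275)·(0.4339678 − 0.4321881) / (-0.0002275 − (-0.0041602)) = 0.4339678 − (-0.0000004)/(0.0039326) = 0.4340707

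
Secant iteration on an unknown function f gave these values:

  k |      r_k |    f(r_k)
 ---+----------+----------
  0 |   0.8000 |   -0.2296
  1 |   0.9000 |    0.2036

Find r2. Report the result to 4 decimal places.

0.8530

r2 = 0.9000 − 0.2036·(0.9000 − 0.8000) / (0.2036 − (-0.2296))
   = 0.9000 − (0.020360)/(0.433200) = 0.853001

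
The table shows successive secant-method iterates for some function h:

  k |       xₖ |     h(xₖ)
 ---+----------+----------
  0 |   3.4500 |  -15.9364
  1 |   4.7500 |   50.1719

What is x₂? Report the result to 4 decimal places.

3.7634

x₂ = 4.7500 − 50.1719·(4.7500 − 3.4500) / (50.1719 − (-15.9364))
   = 4.7500 − (65.223470)/(66.108300) = 3.763385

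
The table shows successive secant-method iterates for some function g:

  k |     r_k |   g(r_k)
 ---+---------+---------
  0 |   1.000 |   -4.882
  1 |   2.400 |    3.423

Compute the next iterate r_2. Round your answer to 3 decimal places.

r_2 = 2.400 − 3.423·(2.400 − 1.000) / (3.423 − (-4.882))
   = 2.400 − (4.79220)/(8.30500) = 1.82297

1.823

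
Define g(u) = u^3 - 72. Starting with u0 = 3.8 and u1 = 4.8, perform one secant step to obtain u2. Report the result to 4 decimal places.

g(3.8) = -17.128000, g(4.8) = 38.592000
u2 = 4.800000 − 38.592000·(4.800000 − 3.800000) / (38.592000 − (-17.128000)) = 4.800000 − (38.592000)/(55.720000) = 4.107394

4.1074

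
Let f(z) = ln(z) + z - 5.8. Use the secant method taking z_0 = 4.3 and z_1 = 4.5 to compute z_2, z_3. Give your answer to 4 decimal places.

4.3337, 4.3336

f(4.3) = -0.041385, f(4.5) = 0.204077
z_2 = 4.500000 − 0.204077·(4.500000 − 4.300000) / (0.204077 − (-0.041385)) = 4.500000 − (0.040815)/(0.245462) = 4.333720
f(4.333720) = 0.000146
z_3 = 4.333720 − 0.000146·(4.333720 − 4.500000) / (0.000146 − 0.204077) = 4.333720 − (-0.000024)/(-0.203931) = 4.333601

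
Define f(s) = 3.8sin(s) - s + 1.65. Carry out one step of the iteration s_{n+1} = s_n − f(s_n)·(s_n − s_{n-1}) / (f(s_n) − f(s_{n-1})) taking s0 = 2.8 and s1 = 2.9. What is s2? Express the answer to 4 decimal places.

f(2.8) = 0.122955, f(2.9) = -0.340853
s2 = 2.900000 − (-0.340853)·(2.900000 − 2.800000) / (-0.340853 − 0.122955) = 2.900000 − (-0.034085)/(-0.463808) = 2.826510

2.8265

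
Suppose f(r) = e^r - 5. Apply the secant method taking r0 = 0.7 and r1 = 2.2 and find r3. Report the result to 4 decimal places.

f(0.7) = -2.986247, f(2.2) = 4.025013
r2 = 2.200000 − 4.025013·(2.200000 − 0.700000) / (4.025013 − (-2.986247)) = 2.200000 − (6.037520)/(7.011261) = 1.338882
f(1.338882) = -1.185222
r3 = 1.338882 − (-1.185222)·(1.338882 − 2.200000) / (-1.185222 − 4.025013) = 1.338882 − (1.020616)/(-5.210236) = 1.534769

1.5348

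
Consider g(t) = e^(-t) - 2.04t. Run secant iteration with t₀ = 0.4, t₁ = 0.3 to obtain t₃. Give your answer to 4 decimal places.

0.3466

g(0.4) = -0.145680, g(0.3) = 0.128818
t₂ = 0.300000 − 0.128818·(0.300000 − 0.400000) / (0.128818 − (-0.145680)) = 0.300000 − (-0.012882)/(0.274498) = 0.346929
g(0.346929) = -0.000879
t₃ = 0.346929 − (-0.000879)·(0.346929 − 0.300000) / (-0.000879 − 0.128818) = 0.346929 − (-0.000041)/(-0.129697) = 0.346611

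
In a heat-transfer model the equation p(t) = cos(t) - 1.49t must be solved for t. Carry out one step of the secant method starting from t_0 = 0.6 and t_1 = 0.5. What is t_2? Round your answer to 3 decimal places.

p(0.6) = -0.06866, p(0.5) = 0.13258
t_2 = 0.50000 − 0.13258·(0.50000 − 0.60000) / (0.13258 − (-0.06866)) = 0.50000 − (-0.01326)/(0.20125) = 0.56588

0.566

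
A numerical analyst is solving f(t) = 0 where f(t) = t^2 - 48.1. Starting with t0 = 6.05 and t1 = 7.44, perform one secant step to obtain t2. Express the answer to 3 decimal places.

6.902

f(6.05) = -11.49750, f(7.44) = 7.25360
t2 = 7.44000 − 7.25360·(7.44000 − 6.05000) / (7.25360 − (-11.49750)) = 7.44000 − (10.08250)/(18.75110) = 6.90230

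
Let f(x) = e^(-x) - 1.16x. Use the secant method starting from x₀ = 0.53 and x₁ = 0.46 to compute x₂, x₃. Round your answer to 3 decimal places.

f(0.53) = -0.02620, f(0.46) = 0.09768
x₂ = 0.46000 − 0.09768·(0.46000 − 0.53000) / (0.09768 − (-0.02620)) = 0.46000 − (-0.00684)/(0.12388) = 0.51520
f(0.51520) = -0.00025
x₃ = 0.51520 − (-0.00025)·(0.51520 − 0.46000) / (-0.00025 − 0.09768) = 0.51520 − (-0.00001)/(-0.09793) = 0.51506

0.515, 0.515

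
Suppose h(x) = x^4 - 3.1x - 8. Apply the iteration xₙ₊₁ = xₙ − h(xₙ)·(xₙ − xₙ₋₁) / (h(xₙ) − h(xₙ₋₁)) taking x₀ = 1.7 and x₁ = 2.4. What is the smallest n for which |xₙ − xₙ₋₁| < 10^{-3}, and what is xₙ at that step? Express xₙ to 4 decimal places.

n = 6, xₙ = 1.9342

h(1.7) = -4.917900, h(2.4) = 17.737600
x₂ = 2.400000 − 17.737600·(0.700000)/(22.655500) = 1.851951;  |Δ| = 0.548049
h(1.851951) = -1.978048
x₃ = 1.851951 − (-1.978048)·(-0.548049)/(-19.715648) = 1.906936;  |Δ| = 0.054985
h(1.906936) = -0.688054
x₄ = 1.906936 − (-0.688054)·(0.054985)/(1.289993) = 1.936264;  |Δ| = 0.029328
h(1.936264) = 0.053473
x₅ = 1.936264 − 0.053473·(0.029328)/(0.741527) = 1.934149;  |Δ| = 0.002115
h(1.934149) = -0.001281
x₆ = 1.934149 − (-0.001281)·(-0.002115)/(-0.054753) = 1.934199;  |Δ| = 0.000049
|x₆ − x₅| = 0.000049 < 10^{-3}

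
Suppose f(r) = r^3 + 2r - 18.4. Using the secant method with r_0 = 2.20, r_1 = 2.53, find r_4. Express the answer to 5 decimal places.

2.38833

f(2.20) = -3.3520000, f(2.53) = 2.8542770
r_2 = 2.5300000 − 2.8542770·(2.5300000 − 2.2000000) / (2.8542770 − (-3.3520000)) = 2.5300000 − (0.9419114)/(6.2062770) = 2.3782325
f(2.3782325) = -0.1922770
r_3 = 2.3782325 − (-0.1922770)·(2.3782325 − 2.5300000) / (-0.1922770 − 2.8542770) = 2.3782325 − (0.0291814)/(-3.0465540) = 2.3878110
f(2.3878110) = -0.0099369
r_4 = 2.3878110 − (-0.0099369)·(2.3878110 − 2.3782325) / (-0.0099369 − (-0.1922770)) = 2.3878110 − (-0.0000952)/(0.1823401) = 2.3883329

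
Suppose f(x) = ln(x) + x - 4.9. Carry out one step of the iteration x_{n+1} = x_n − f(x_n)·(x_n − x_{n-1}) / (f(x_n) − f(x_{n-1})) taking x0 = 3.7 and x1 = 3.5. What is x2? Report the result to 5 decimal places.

f(3.7) = 0.1083328, f(3.5) = -0.1472370
x2 = 3.5000000 − (-0.1472370)·(3.5000000 − 3.7000000) / (-0.1472370 − 0.1083328) = 3.5000000 − (0.0294474)/(-0.2555699) = 3.6152225

3.61522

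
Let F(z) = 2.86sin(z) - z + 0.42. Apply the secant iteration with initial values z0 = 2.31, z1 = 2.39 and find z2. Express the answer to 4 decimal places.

F(2.31) = 0.223555, F(2.39) = -0.017183
z2 = 2.390000 − (-0.017183)·(2.390000 − 2.310000) / (-0.017183 − 0.223555) = 2.390000 − (-0.001375)/(-0.240738) = 2.384290

2.3843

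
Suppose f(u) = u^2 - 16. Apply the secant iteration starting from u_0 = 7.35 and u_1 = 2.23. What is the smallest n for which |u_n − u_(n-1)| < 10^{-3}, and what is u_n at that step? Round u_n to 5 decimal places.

f(7.35) = 38.0225000, f(2.23) = -11.0271000
u_2 = 2.2300000 − (-11.0271000)·(-5.1200000)/(-49.0496000) = 3.3810543;  |Δ| = 1.1510543
f(3.3810543) = -4.5684720
u_3 = 3.3810543 − (-4.5684720)·(1.1510543)/(6.4586280) = 4.1952456;  |Δ| = 0.8141914
f(4.1952456) = 1.6000860
u_4 = 4.1952456 − 1.6000860·(0.8141914)/(6.1685580) = 3.9840494;  |Δ| = 0.2111962
f(3.9840494) = -0.1273503
u_5 = 3.9840494 − (-0.1273503)·(-0.2111962)/(-1.7274363) = 3.9996192;  |Δ| = 0.0155698
f(3.9996192) = -0.0030459
u_6 = 3.9996192 − (-0.0030459)·(0.0155698)/(0.1243044) = 4.0000008;  |Δ| = 0.0003815
|u_6 − u_5| = 0.0003815 < 10^{-3}

n = 6, u_n = 4.00000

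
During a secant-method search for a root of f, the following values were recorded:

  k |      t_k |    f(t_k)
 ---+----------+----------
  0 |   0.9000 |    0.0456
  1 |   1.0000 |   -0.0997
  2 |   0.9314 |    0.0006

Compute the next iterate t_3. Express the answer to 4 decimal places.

t_3 = 0.9314 − 0.0006·(0.9314 − 1.0000) / (0.0006 − (-0.0997))
   = 0.9314 − (-0.000041)/(0.100300) = 0.931810

0.9318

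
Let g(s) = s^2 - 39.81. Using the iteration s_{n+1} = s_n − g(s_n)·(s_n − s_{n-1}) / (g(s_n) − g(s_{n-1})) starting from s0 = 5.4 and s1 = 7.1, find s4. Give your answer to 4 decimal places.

g(5.4) = -10.650000, g(7.1) = 10.600000
s2 = 7.100000 − 10.600000·(7.100000 − 5.400000) / (10.600000 − (-10.650000)) = 7.100000 − (18.020000)/(21.250000) = 6.252000
g(6.252000) = -0.722496
s3 = 6.252000 − (-0.722496)·(6.252000 − 7.100000) / (-0.722496 − 10.600000) = 6.252000 − (0.612677)/(-11.322496) = 6.306111
g(6.306111) = -0.042958
s4 = 6.306111 − (-0.042958)·(6.306111 − 6.252000) / (-0.042958 − (-0.722496)) = 6.306111 − (-0.002325)/(0.679538) = 6.309532

6.3095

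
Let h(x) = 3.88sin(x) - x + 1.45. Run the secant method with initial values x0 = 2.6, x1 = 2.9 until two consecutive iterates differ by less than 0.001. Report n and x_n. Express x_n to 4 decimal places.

h(2.6) = 0.850145, h(2.9) = -0.521713
x2 = 2.900000 − (-0.521713)·(0.300000)/(-1.371858) = 2.785911;  |Δ| = 0.114089
h(2.785911) = 0.015219
x3 = 2.785911 − 0.015219·(-0.114089)/(0.536931) = 2.789145;  |Δ| = 0.003234
h(2.789145) = 0.000216
x4 = 2.789145 − 0.000216·(0.003234)/(-0.015002) = 2.789191;  |Δ| = 0.000047
|x4 − x3| = 0.000047 < 0.001

n = 4, x_n = 2.7892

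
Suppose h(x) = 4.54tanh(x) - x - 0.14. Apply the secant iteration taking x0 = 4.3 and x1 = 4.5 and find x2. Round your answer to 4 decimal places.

h(4.3) = 0.098329, h(4.5) = -0.101120
x2 = 4.500000 − (-0.101120)·(4.500000 − 4.300000) / (-0.101120 − 0.098329) = 4.500000 − (-0.020224)/(-0.199449) = 4.398600

4.3986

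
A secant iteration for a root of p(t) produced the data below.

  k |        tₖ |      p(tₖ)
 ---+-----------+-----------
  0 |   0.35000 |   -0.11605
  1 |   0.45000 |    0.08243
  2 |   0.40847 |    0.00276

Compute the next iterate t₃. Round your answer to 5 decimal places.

t₃ = 0.40847 − 0.00276·(0.40847 − 0.45000) / (0.00276 − 0.08243)
   = 0.40847 − (-0.0001146)/(-0.0796700) = 0.4070313

0.40703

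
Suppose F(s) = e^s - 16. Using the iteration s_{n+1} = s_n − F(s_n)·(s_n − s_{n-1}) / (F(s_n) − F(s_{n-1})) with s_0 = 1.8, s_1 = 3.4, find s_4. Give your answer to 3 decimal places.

2.787

F(1.8) = -9.95035, F(3.4) = 13.96410
s_2 = 3.40000 − 13.96410·(3.40000 − 1.80000) / (13.96410 − (-9.95035)) = 3.40000 − (22.34256)/(23.91445) = 2.46573
F(2.46573) = -4.22793
s_3 = 2.46573 − (-4.22793)·(2.46573 − 3.40000) / (-4.22793 − 13.96410) = 2.46573 − (3.95003)/(-18.19203) = 2.68286
F(2.68286) = -1.37314
s_4 = 2.68286 − (-1.37314)·(2.68286 − 2.46573) / (-1.37314 − (-4.22793)) = 2.68286 − (-0.29815)/(2.85479) = 2.78730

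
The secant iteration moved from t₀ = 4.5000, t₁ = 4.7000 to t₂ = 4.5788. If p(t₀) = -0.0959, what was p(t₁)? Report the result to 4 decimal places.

0.1475

The secant line through (4.5000, -0.0959) and (4.7000, p(t₁)) crosses zero at t₂ = 4.5788.
So (4.5000, -0.0959), (4.7000, p(t₁)), (4.5788, 0) are collinear:
p(t₁) = -0.0959 · (4.7000 − 4.5788) / (4.5000 − 4.5788) = -0.0959 · (0.121200)/(-0.078800) = 0.147501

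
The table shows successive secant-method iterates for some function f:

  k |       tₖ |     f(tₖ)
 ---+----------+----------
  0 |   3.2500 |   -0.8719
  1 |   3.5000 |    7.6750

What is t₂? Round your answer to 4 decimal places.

3.2755

t₂ = 3.5000 − 7.6750·(3.5000 − 3.2500) / (7.6750 − (-0.8719))
   = 3.5000 − (1.918750)/(8.546900) = 3.275503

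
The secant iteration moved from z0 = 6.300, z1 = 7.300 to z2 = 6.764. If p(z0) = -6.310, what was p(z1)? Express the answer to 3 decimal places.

The secant line through (6.300, -6.310) and (7.300, p(z1)) crosses zero at z2 = 6.764.
So (6.300, -6.310), (7.300, p(z1)), (6.764, 0) are collinear:
p(z1) = -6.310 · (7.300 − 6.764) / (6.300 − 6.764) = -6.310 · (0.53600)/(-0.46400) = 7.28914

7.289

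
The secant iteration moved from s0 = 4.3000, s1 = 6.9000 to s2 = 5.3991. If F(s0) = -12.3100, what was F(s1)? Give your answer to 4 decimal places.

16.8102

The secant line through (4.3000, -12.3100) and (6.9000, F(s1)) crosses zero at s2 = 5.3991.
So (4.3000, -12.3100), (6.9000, F(s1)), (5.3991, 0) are collinear:
F(s1) = -12.3100 · (6.9000 − 5.3991) / (4.3000 − 5.3991) = -12.3100 · (1.500900)/(-1.099100) = 16.810189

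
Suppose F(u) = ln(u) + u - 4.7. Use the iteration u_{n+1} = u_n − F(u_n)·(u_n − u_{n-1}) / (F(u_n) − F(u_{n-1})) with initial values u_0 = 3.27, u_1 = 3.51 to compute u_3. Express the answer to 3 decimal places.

F(3.27) = -0.24521, F(3.51) = 0.06562
u_2 = 3.51000 − 0.06562·(3.51000 − 3.27000) / (0.06562 − (-0.24521)) = 3.51000 − (0.01575)/(0.31083) = 3.45934
F(3.45934) = 0.00041
u_3 = 3.45934 − 0.00041·(3.45934 − 3.51000) / (0.00041 − 0.06562) = 3.45934 − (-0.00002)/(-0.06520) = 3.45902

3.459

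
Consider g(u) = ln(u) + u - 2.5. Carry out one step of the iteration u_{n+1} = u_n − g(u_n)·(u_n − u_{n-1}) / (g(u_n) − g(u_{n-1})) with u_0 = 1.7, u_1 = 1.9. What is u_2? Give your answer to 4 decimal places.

g(1.7) = -0.269372, g(1.9) = 0.041854
u_2 = 1.900000 − 0.041854·(1.900000 − 1.700000) / (0.041854 − (-0.269372)) = 1.900000 − (0.008371)/(0.311226) = 1.873104

1.8731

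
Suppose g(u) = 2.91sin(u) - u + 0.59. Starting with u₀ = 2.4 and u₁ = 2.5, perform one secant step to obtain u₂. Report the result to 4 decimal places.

g(2.4) = 0.155598, g(2.5) = -0.168446
u₂ = 2.500000 − (-0.168446)·(2.500000 − 2.400000) / (-0.168446 − 0.155598) = 2.500000 − (-0.016845)/(-0.324044) = 2.448018

2.4480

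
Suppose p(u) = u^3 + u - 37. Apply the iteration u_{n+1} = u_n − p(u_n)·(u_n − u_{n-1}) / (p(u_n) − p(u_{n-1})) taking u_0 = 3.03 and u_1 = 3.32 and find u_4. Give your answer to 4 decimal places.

3.2322

p(3.03) = -6.151873, p(3.32) = 2.914368
u_2 = 3.320000 − 2.914368·(3.320000 − 3.030000) / (2.914368 − (-6.151873)) = 3.320000 − (0.845167)/(9.066241) = 3.226779
p(3.226779) = -0.175676
u_3 = 3.226779 − (-0.175676)·(3.226779 − 3.320000) / (-0.175676 − 2.914368) = 3.226779 − (0.016377)/(-3.090044) = 3.232079
p(3.232079) = -0.004557
u_4 = 3.232079 − (-0.004557)·(3.232079 − 3.226779) / (-0.004557 − (-0.175676)) = 3.232079 − (-0.000024)/(0.171119) = 3.232220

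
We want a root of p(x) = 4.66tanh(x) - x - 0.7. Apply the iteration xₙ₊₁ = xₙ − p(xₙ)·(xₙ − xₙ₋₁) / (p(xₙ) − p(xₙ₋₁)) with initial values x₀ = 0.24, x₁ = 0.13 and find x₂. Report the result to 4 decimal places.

0.1950

p(0.24) = 0.157410, p(0.13) = -0.227590
x₂ = 0.130000 − (-0.227590)·(0.130000 − 0.240000) / (-0.227590 − 0.157410) = 0.130000 − (0.025035)/(-0.385000) = 0.195026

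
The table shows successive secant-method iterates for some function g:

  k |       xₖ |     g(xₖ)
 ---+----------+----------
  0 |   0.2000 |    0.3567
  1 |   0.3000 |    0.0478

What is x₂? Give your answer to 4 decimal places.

x₂ = 0.3000 − 0.0478·(0.3000 − 0.2000) / (0.0478 − 0.3567)
   = 0.3000 − (0.004780)/(-0.308900) = 0.315474

0.3155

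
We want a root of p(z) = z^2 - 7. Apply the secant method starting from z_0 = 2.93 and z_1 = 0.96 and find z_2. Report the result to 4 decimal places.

p(2.93) = 1.584900, p(0.96) = -6.078400
z_2 = 0.960000 − (-6.078400)·(0.960000 − 2.930000) / (-6.078400 − 1.584900) = 0.960000 − (11.974448)/(-7.663300) = 2.522571

2.5226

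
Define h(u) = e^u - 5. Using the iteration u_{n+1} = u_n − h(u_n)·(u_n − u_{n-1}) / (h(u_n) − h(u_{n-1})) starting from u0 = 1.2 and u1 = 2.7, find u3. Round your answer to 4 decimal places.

1.5219

h(1.2) = -1.679883, h(2.7) = 9.879732
u2 = 2.700000 − 9.879732·(2.700000 − 1.200000) / (9.879732 − (-1.679883)) = 2.700000 − (14.819598)/(11.559615) = 1.417985
h(1.417985) = -0.871207
u3 = 1.417985 − (-0.871207)·(1.417985 − 2.700000) / (-0.871207 − 9.879732) = 1.417985 − (1.116900)/(-10.750938) = 1.521874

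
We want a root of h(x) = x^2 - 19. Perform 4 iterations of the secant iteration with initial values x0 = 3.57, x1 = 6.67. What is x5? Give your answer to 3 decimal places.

4.359

h(3.57) = -6.25510, h(6.67) = 25.48890
x2 = 6.67000 − 25.48890·(6.67000 − 3.57000) / (25.48890 − (-6.25510)) = 6.67000 − (79.01559)/(31.74400) = 4.18085
h(4.18085) = -1.52050
x3 = 4.18085 − (-1.52050)·(4.18085 − 6.67000) / (-1.52050 − 25.48890) = 4.18085 − (3.78474)/(-27.00940) = 4.32098
h(4.32098) = -0.32916
x4 = 4.32098 − (-0.32916)·(4.32098 − 4.18085) / (-0.32916 − (-1.52050)) = 4.32098 − (-0.04612)/(1.19134) = 4.35969
h(4.35969) = 0.00692
x5 = 4.35969 − 0.00692·(4.35969 − 4.32098) / (0.00692 − (-0.32916)) = 4.35969 − (0.00027)/(0.33609) = 4.35890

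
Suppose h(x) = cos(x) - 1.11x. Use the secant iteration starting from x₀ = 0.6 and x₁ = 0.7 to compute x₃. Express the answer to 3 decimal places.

0.693

h(0.6) = 0.15934, h(0.7) = -0.01216
x₂ = 0.70000 − (-0.01216)·(0.70000 − 0.60000) / (-0.01216 − 0.15934) = 0.70000 − (-0.00122)/(-0.17149) = 0.69291
h(0.69291) = 0.00026
x₃ = 0.69291 − 0.00026·(0.69291 − 0.70000) / (0.00026 − (-0.01216)) = 0.69291 − (0.00000)/(0.01242) = 0.69306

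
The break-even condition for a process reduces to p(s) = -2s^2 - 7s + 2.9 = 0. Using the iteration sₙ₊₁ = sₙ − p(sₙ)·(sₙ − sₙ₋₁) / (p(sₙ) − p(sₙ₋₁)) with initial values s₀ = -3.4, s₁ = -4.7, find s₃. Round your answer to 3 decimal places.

-3.860

p(-3.4) = 3.58000, p(-4.7) = -8.38000
s₂ = -4.70000 − (-8.38000)·(-4.70000 − (-3.40000)) / (-8.38000 − 3.58000) = -4.70000 − (10.89400)/(-11.96000) = -3.78913
p(-3.78913) = 0.70889
s₃ = -3.78913 − 0.70889·(-3.78913 − (-4.70000)) / (0.70889 − (-8.38000)) = -3.78913 − (0.64571)/(9.08889) = -3.86017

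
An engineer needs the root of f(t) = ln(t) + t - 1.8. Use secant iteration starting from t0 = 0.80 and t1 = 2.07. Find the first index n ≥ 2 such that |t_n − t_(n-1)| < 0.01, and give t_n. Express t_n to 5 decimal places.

n = 4, t_n = 1.43730

f(0.80) = -1.2231436, f(2.07) = 0.9975486
t2 = 2.0700000 − 0.9975486·(1.2700000)/(2.2206922) = 1.4995082;  |Δ| = 0.5704918
f(1.4995082) = 0.1046453
t3 = 1.4995082 − 0.1046453·(-0.5704918)/(-0.8929033) = 1.4326484;  |Δ| = 0.0668598
f(1.4326484) = -0.0078268
t4 = 1.4326484 − (-0.0078268)·(-0.0668598)/(-0.1124722) = 1.4373011;  |Δ| = 0.0046527
|t4 − t3| = 0.0046527 < 0.01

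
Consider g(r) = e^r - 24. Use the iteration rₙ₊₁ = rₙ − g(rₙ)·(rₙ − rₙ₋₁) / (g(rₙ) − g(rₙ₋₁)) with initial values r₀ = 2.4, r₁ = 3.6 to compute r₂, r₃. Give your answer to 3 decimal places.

g(2.4) = -12.97682, g(3.6) = 12.59823
r₂ = 3.60000 − 12.59823·(3.60000 − 2.40000) / (12.59823 − (-12.97682)) = 3.60000 − (15.11788)/(25.57506) = 3.00888
g(3.00888) = -3.73527
r₃ = 3.00888 − (-3.73527)·(3.00888 − 3.60000) / (-3.73527 − 12.59823) = 3.00888 − (2.20799)/(-16.33351) = 3.14406

3.009, 3.144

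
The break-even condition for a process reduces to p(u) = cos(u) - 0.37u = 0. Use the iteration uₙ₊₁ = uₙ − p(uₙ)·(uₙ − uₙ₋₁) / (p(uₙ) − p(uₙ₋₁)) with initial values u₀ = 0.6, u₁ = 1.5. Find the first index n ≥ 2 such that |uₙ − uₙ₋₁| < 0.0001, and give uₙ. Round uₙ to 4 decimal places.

p(0.6) = 0.603336, p(1.5) = -0.484263
u₂ = 1.500000 − (-0.484263)·(0.900000)/(-1.087598) = 1.099267;  |Δ| = 0.400733
p(1.099267) = 0.047520
u₃ = 1.099267 − 0.047520·(-0.400733)/(0.531783) = 1.135077;  |Δ| = 0.035810
p(1.135077) = 0.002084
u₄ = 1.135077 − 0.002084·(0.035810)/(-0.045436) = 1.136720;  |Δ| = 0.001643
p(1.136720) = -0.000013
u₅ = 1.136720 − (-0.000013)·(0.001643)/(-0.002098) = 1.136709;  |Δ| = 0.000010
|u₅ − u₄| = 0.000010 < 0.0001

n = 5, uₙ = 1.1367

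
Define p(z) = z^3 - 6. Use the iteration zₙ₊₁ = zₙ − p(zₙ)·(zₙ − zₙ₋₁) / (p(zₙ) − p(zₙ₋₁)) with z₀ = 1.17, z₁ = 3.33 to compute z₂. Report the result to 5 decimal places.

p(1.17) = -4.3983870, p(3.33) = 30.9260370
z₂ = 3.3300000 − 30.9260370·(3.3300000 − 1.1700000) / (30.9260370 − (-4.3983870)) = 3.3300000 − (66.8002399)/(35.3244240) = 1.4389503

1.43895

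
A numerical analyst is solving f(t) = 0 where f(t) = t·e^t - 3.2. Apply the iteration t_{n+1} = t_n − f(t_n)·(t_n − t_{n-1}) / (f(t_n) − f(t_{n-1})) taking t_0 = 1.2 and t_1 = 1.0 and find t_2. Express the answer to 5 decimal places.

f(1.2) = 0.7841403, f(1.0) = -0.4817182
t_2 = 1.0000000 − (-0.4817182)·(1.0000000 − 1.2000000) / (-0.4817182 − 0.7841403) = 1.0000000 − (0.0963436)/(-1.2658585) = 1.0761093

1.07611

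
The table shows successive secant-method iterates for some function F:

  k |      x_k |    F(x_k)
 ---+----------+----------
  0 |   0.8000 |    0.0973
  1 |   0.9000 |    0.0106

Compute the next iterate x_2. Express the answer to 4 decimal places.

0.9122

x_2 = 0.9000 − 0.0106·(0.9000 − 0.8000) / (0.0106 − 0.0973)
   = 0.9000 − (0.001060)/(-0.086700) = 0.912226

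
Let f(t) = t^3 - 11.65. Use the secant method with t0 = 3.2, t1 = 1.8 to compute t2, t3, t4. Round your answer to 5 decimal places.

f(3.2) = 21.1180000, f(1.8) = -5.8180000
t2 = 1.8000000 − (-5.8180000)·(1.8000000 − 3.2000000) / (-5.8180000 − 21.1180000) = 1.8000000 − (8.1452000)/(-26.9360000) = 2.1023909
f(2.1023909) = -2.3573330
t3 = 2.1023909 − (-2.3573330)·(2.1023909 − 1.8000000) / (-2.3573330 − (-5.8180000)) = 2.1023909 − (-0.7128359)/(3.4606670) = 2.3083731
f(2.3083731) = 0.6503653
t4 = 2.3083731 − 0.6503653·(2.3083731 − 2.1023909) / (0.6503653 − (-2.3573330)) = 2.3083731 − (0.1339637)/(3.0076983) = 2.2638328

2.10239, 2.30837, 2.26383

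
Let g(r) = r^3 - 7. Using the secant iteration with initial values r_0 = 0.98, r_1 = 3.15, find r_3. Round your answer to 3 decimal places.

g(0.98) = -6.05881, g(3.15) = 24.25587
r_2 = 3.15000 − 24.25587·(3.15000 − 0.98000) / (24.25587 − (-6.05881)) = 3.15000 − (52.63525)/(30.31468) = 1.41370
g(1.41370) = -4.17463
r_3 = 1.41370 − (-4.17463)·(1.41370 − 3.15000) / (-4.17463 − 24.25587) = 1.41370 − (7.24839)/(-28.43050) = 1.66866

1.669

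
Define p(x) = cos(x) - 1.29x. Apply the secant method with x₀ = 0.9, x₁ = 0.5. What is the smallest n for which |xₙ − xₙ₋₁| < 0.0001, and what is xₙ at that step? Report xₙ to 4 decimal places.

n = 5, xₙ = 0.6275

p(0.9) = -0.539390, p(0.5) = 0.232583
x₂ = 0.500000 − 0.232583·(-0.400000)/(0.771973) = 0.620513;  |Δ| = 0.120513
p(0.620513) = 0.013118
x₃ = 0.620513 − 0.013118·(0.120513)/(-0.219465) = 0.627717;  |Δ| = 0.007203
p(0.627717) = -0.000384
x₄ = 0.627717 − (-0.000384)·(0.007203)/(-0.013502) = 0.627512;  |Δ| = 0.000205
p(0.627512) = 0.000001
x₅ = 0.627512 − 0.000001·(-0.000205)/(0.000384) = 0.627512;  |Δ| = 0.000000
|x₅ − x₄| = 0.000000 < 0.0001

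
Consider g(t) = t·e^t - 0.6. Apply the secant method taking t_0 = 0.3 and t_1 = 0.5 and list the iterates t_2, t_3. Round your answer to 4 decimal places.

g(0.3) = -0.195042, g(0.5) = 0.224361
t_2 = 0.500000 − 0.224361·(0.500000 − 0.300000) / (0.224361 − (-0.195042)) = 0.500000 − (0.044872)/(0.419403) = 0.393010
g(0.393010) = -0.017783
t_3 = 0.393010 − (-0.017783)·(0.393010 − 0.500000) / (-0.017783 − 0.224361) = 0.393010 − (0.001903)/(-0.242144) = 0.400867

0.3930, 0.4009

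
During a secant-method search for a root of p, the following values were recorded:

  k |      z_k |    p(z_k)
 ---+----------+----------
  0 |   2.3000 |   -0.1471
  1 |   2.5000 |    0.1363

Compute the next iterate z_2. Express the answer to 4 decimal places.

z_2 = 2.5000 − 0.1363·(2.5000 − 2.3000) / (0.1363 − (-0.1471))
   = 2.5000 − (0.027260)/(0.283400) = 2.403811

2.4038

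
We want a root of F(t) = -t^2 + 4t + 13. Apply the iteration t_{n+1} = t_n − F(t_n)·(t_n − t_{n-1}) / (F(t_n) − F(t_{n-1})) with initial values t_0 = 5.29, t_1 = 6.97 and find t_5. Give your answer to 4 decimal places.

6.1231

F(5.29) = 6.175900, F(6.97) = -7.700900
t_2 = 6.970000 − (-7.700900)·(6.970000 − 5.290000) / (-7.700900 − 6.175900) = 6.970000 − (-12.937512)/(-13.876800) = 6.037688
F(6.037688) = 0.697078
t_3 = 6.037688 − 0.697078·(6.037688 − 6.970000) / (0.697078 − (-7.700900)) = 6.037688 − (-0.649895)/(8.397978) = 6.115075
F(6.115075) = 0.066160
t_4 = 6.115075 − 0.066160·(6.115075 − 6.037688) / (0.066160 − 0.697078) = 6.115075 − (0.005120)/(-0.630918) = 6.123190
F(6.123190) = -0.000694
t_5 = 6.123190 − (-0.000694)·(6.123190 − 6.115075) / (-0.000694 − 0.066160) = 6.123190 − (-0.000006)/(-0.066854) = 6.123106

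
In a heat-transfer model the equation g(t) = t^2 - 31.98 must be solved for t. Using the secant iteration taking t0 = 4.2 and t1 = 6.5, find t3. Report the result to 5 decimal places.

5.64702

g(4.2) = -14.3400000, g(6.5) = 10.2700000
t2 = 6.5000000 − 10.2700000·(6.5000000 − 4.2000000) / (10.2700000 − (-14.3400000)) = 6.5000000 − (23.6210000)/(24.6100000) = 5.5401869
g(5.5401869) = -1.2863289
t3 = 5.5401869 − (-1.2863289)·(5.5401869 − 6.5000000) / (-1.2863289 − 10.2700000) = 5.5401869 − (1.2346353)/(-11.5563289) = 5.6470232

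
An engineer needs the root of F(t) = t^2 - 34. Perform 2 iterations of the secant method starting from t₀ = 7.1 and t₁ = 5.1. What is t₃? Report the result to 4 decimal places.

F(7.1) = 16.410000, F(5.1) = -7.990000
t₂ = 5.100000 − (-7.990000)·(5.100000 − 7.100000) / (-7.990000 − 16.410000) = 5.100000 − (15.980000)/(-24.400000) = 5.754918
F(5.754918) = -0.880918
t₃ = 5.754918 − (-0.880918)·(5.754918 − 5.100000) / (-0.880918 − (-7.990000)) = 5.754918 − (-0.576929)/(7.109082) = 5.836072

5.8361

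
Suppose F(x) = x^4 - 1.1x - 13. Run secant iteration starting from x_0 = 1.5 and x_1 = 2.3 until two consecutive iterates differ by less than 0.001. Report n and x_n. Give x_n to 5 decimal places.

n = 6, x_n = 1.97357

F(1.5) = -9.5875000, F(2.3) = 12.4541000
x_2 = 2.3000000 − 12.4541000·(0.8000000)/(22.0416000) = 1.8479784;  |Δ| = 0.4520216
F(1.8479784) = -3.3703869
x_3 = 1.8479784 − (-3.3703869)·(-0.4520216)/(-15.8244869) = 1.9442524;  |Δ| = 0.0962741
F(1.9442524) = -0.8493890
x_4 = 1.9442524 − (-0.8493890)·(0.0962741)/(2.5209980) = 1.9766896;  |Δ| = 0.0324372
F(1.9766896) = 0.0926500
x_5 = 1.9766896 − 0.0926500·(0.0324372)/(0.9420390) = 1.9734994;  |Δ| = 0.0031902
F(1.9734994) = -0.0021612
x_6 = 1.9734994 − (-0.0021612)·(-0.0031902)/(-0.0948113) = 1.9735722;  |Δ| = 0.0000727
|x_6 − x_5| = 0.0000727 < 0.001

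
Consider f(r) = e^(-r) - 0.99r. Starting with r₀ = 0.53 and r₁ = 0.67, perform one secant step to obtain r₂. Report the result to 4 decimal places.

0.5715

f(0.53) = 0.063905, f(0.67) = -0.151591
r₂ = 0.670000 − (-0.151591)·(0.670000 − 0.530000) / (-0.151591 − 0.063905) = 0.670000 − (-0.021223)/(-0.215496) = 0.571517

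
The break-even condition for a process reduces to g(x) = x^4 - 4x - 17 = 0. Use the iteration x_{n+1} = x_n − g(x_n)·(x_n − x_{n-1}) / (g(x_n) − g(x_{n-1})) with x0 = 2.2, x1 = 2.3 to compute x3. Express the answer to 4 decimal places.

g(2.2) = -2.374400, g(2.3) = 1.784100
x2 = 2.300000 − 1.784100·(2.300000 − 2.200000) / (1.784100 − (-2.374400)) = 2.300000 − (0.178410)/(4.158500) = 2.257098
g(2.257098) = -0.074570
x3 = 2.257098 − (-0.074570)·(2.257098 − 2.300000) / (-0.074570 − 1.784100) = 2.257098 − (0.003199)/(-1.858670) = 2.258819

2.2588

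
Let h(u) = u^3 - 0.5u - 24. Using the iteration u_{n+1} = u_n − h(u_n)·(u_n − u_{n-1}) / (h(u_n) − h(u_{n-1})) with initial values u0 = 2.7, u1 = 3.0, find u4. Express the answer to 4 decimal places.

h(2.7) = -5.667000, h(3.0) = 1.500000
u2 = 3.000000 − 1.500000·(3.000000 − 2.700000) / (1.500000 − (-5.667000)) = 3.000000 − (0.450000)/(7.167000) = 2.937212
h(2.937212) = -0.128643
u3 = 2.937212 − (-0.128643)·(2.937212 − 3.000000) / (-0.128643 − 1.500000) = 2.937212 − (0.008077)/(-1.628643) = 2.942172
h(2.942172) = -0.002547
u4 = 2.942172 − (-0.002547)·(2.942172 − 2.937212) / (-0.002547 − (-0.128643)) = 2.942172 − (-0.000013)/(0.126096) = 2.942272

2.9423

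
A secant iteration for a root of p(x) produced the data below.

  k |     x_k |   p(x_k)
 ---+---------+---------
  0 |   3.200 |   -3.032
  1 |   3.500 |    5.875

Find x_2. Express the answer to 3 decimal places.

3.302

x_2 = 3.500 − 5.875·(3.500 − 3.200) / (5.875 − (-3.032))
   = 3.500 − (1.76250)/(8.90700) = 3.30212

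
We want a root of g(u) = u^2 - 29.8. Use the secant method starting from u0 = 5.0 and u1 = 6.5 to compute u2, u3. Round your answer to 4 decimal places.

g(5.0) = -4.800000, g(6.5) = 12.450000
u2 = 6.500000 − 12.450000·(6.500000 − 5.000000) / (12.450000 − (-4.800000)) = 6.500000 − (18.675000)/(17.250000) = 5.417391
g(5.417391) = -0.451871
u3 = 5.417391 − (-0.451871)·(5.417391 − 6.500000) / (-0.451871 − 12.450000) = 5.417391 − (0.489200)/(-12.901871) = 5.455308

5.4174, 5.4553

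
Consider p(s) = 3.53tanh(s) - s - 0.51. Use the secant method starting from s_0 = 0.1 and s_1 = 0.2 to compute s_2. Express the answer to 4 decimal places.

0.2054

p(0.1) = -0.258172, p(0.2) = -0.013265
s_2 = 0.200000 − (-0.013265)·(0.200000 − 0.100000) / (-0.013265 − (-0.258172)) = 0.200000 − (-0.001327)/(0.244907) = 0.205416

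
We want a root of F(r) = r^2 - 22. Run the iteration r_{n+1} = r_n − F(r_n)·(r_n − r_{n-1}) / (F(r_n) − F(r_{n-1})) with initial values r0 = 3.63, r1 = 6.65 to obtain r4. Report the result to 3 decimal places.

4.691

F(3.63) = -8.82310, F(6.65) = 22.22250
r2 = 6.65000 − 22.22250·(6.65000 − 3.63000) / (22.22250 − (-8.82310)) = 6.65000 − (67.11195)/(31.04560) = 4.48828
F(4.48828) = -1.85536
r3 = 4.48828 − (-1.85536)·(4.48828 − 6.65000) / (-1.85536 − 22.22250) = 4.48828 − (4.01077)/(-24.07786) = 4.65485
F(4.65485) = -0.33234
r4 = 4.65485 − (-0.33234)·(4.65485 − 4.48828) / (-0.33234 − (-1.85536)) = 4.65485 − (-0.05536)/(1.52302) = 4.69120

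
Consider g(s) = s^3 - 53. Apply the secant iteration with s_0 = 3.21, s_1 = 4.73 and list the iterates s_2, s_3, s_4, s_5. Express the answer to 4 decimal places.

3.6263, 3.7272, 3.7573, 3.7563

g(3.21) = -19.923839, g(4.73) = 52.823817
s_2 = 4.730000 − 52.823817·(4.730000 − 3.210000) / (52.823817 − (-19.923839)) = 4.730000 − (80.292202)/(72.747656) = 3.626292
g(3.626292) = -5.314300
s_3 = 3.626292 − (-5.314300)·(3.626292 − 4.730000) / (-5.314300 − 52.823817) = 3.626292 − (5.865438)/(-58.138117) = 3.727180
g(3.727180) = -1.222516
s_4 = 3.727180 − (-1.222516)·(3.727180 − 3.626292) / (-1.222516 − (-5.314300)) = 3.727180 − (-0.123337)/(4.091785) = 3.757322
g(3.757322) = 0.043883
s_5 = 3.757322 − 0.043883·(3.757322 − 3.727180) / (0.043883 − (-1.222516)) = 3.757322 − (0.001323)/(1.266399) = 3.756278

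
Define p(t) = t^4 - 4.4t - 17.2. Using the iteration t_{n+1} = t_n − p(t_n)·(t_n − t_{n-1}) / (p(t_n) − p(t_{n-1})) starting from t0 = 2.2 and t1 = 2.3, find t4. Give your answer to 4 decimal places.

2.2848

p(2.2) = -3.454400, p(2.3) = 0.664100
t2 = 2.300000 − 0.664100·(2.300000 − 2.200000) / (0.664100 − (-3.454400)) = 2.300000 − (0.066410)/(4.118500) = 2.283875
p(2.283875) = -0.041499
t3 = 2.283875 − (-0.041499)·(2.283875 − 2.300000) / (-0.041499 − 0.664100) = 2.283875 − (0.000669)/(-0.705599) = 2.284824
p(2.284824) = -0.000453
t4 = 2.284824 − (-0.000453)·(2.284824 − 2.283875) / (-0.000453 − (-0.041499)) = 2.284824 − (0.000000)/(0.041046) = 2.284834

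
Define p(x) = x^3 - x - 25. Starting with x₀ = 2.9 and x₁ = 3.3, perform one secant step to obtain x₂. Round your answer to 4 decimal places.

3.0260

p(2.9) = -3.511000, p(3.3) = 7.637000
x₂ = 3.300000 − 7.637000·(3.300000 − 2.900000) / (7.637000 − (-3.511000)) = 3.300000 − (3.054800)/(11.148000) = 3.025978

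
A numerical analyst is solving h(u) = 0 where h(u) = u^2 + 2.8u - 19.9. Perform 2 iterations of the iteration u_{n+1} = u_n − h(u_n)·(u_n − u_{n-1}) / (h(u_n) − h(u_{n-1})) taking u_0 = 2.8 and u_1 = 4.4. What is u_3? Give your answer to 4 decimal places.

3.2697

h(2.8) = -4.220000, h(4.4) = 11.780000
u_2 = 4.400000 − 11.780000·(4.400000 − 2.800000) / (11.780000 − (-4.220000)) = 4.400000 − (18.848000)/(16.000000) = 3.222000
h(3.222000) = -0.497116
u_3 = 3.222000 − (-0.497116)·(3.222000 − 4.400000) / (-0.497116 − 11.780000) = 3.222000 − (0.585603)/(-12.277116) = 3.269699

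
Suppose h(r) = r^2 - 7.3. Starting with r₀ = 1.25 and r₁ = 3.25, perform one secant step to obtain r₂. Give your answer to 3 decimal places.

h(1.25) = -5.73750, h(3.25) = 3.26250
r₂ = 3.25000 − 3.26250·(3.25000 − 1.25000) / (3.26250 − (-5.73750)) = 3.25000 − (6.52500)/(9.00000) = 2.52500

2.525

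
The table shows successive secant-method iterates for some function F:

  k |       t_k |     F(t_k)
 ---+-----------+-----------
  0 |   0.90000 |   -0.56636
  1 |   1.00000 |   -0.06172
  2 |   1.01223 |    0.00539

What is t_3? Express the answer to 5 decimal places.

t_3 = 1.01223 − 0.00539·(1.01223 − 1.00000) / (0.00539 − (-0.06172))
   = 1.01223 − (0.0000659)/(0.0671100) = 1.0112477

1.01125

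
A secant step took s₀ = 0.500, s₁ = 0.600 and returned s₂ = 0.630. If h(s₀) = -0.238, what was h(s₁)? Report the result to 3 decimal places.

-0.055

The secant line through (0.500, -0.238) and (0.600, h(s₁)) crosses zero at s₂ = 0.630.
So (0.500, -0.238), (0.600, h(s₁)), (0.630, 0) are collinear:
h(s₁) = -0.238 · (0.600 − 0.630) / (0.500 − 0.630) = -0.238 · (-0.03000)/(-0.13000) = -0.05492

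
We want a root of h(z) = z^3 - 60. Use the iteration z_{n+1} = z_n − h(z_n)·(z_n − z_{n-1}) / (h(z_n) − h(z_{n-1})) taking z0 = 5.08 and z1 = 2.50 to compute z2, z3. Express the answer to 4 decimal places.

3.4915, 4.1333

h(5.08) = 71.096512, h(2.50) = -44.375000
z2 = 2.500000 − (-44.375000)·(2.500000 − 5.080000) / (-44.375000 − 71.096512) = 2.500000 − (114.487500)/(-115.471512) = 3.491478
h(3.491478) = -17.437410
z3 = 3.491478 − (-17.437410)·(3.491478 − 2.500000) / (-17.437410 − (-44.375000)) = 3.491478 − (-17.288814)/(26.937590) = 4.133288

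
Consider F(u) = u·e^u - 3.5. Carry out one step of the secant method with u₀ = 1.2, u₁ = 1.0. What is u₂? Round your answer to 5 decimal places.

1.12351

F(1.2) = 0.4841403, F(1.0) = -0.7817182
u₂ = 1.0000000 − (-0.7817182)·(1.0000000 − 1.2000000) / (-0.7817182 − 0.4841403) = 1.0000000 − (0.1563436)/(-1.2658585) = 1.1235080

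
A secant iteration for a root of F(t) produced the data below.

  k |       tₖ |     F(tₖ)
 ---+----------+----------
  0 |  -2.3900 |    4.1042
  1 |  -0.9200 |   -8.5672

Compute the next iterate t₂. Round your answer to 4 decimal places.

-1.9139

t₂ = -0.9200 − (-8.5672)·(-0.9200 − (-2.3900)) / (-8.5672 − 4.1042)
   = -0.9200 − (-12.593784)/(-12.671400) = -1.913875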